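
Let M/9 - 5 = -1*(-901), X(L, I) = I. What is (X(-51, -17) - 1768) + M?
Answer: 6369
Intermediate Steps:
M = 8154 (M = 45 + 9*(-1*(-901)) = 45 + 9*901 = 45 + 8109 = 8154)
(X(-51, -17) - 1768) + M = (-17 - 1768) + 8154 = -1785 + 8154 = 6369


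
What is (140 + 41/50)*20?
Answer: 14082/5 ≈ 2816.4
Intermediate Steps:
(140 + 41/50)*20 = (7041/50)*20 = 14082/5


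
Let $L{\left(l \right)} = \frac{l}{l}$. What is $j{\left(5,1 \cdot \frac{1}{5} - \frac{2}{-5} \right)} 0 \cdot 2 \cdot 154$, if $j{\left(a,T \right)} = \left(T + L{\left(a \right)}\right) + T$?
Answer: $0$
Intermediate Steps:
$L{\left(l \right)} = 1$
$j{\left(a,T \right)} = 1 + 2 T$ ($j{\left(a,T \right)} = \left(T + 1\right) + T = \left(1 + T\right) + T = 1 + 2 T$)
$j{\left(5,1 \cdot \frac{1}{5} - \frac{2}{-5} \right)} 0 \cdot 2 \cdot 154 = \left(1 + 2 \left(1 \cdot \frac{1}{5} - \frac{2}{-5}\right)\right) 0 \cdot 2 \cdot 154 = \left(1 + 2 \left(1 \cdot \frac{1}{5} - - \frac{2}{5}\right)\right) 0 \cdot 154 = \left(1 + 2 \left(\frac{1}{5} + \frac{2}{5}\right)\right) 0 \cdot 154 = \left(1 + 2 \cdot \frac{3}{5}\right) 0 \cdot 154 = \left(1 + \frac{6}{5}\right) 0 \cdot 154 = \frac{11}{5} \cdot 0 \cdot 154 = 0 \cdot 154 = 0$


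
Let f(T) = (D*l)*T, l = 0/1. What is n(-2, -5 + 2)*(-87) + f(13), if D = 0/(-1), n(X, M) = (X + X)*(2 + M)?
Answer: -348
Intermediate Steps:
l = 0 (l = 0*1 = 0)
n(X, M) = 2*X*(2 + M) (n(X, M) = (2*X)*(2 + M) = 2*X*(2 + M))
D = 0 (D = 0*(-1) = 0)
f(T) = 0 (f(T) = (0*0)*T = 0*T = 0)
n(-2, -5 + 2)*(-87) + f(13) = (2*(-2)*(2 + (-5 + 2)))*(-87) + 0 = (2*(-2)*(2 - 3))*(-87) + 0 = (2*(-2)*(-1))*(-87) + 0 = 4*(-87) + 0 = -348 + 0 = -348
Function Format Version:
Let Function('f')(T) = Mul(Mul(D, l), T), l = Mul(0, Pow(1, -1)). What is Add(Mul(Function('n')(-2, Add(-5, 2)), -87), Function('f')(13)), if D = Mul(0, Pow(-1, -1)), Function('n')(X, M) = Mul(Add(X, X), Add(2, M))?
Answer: -348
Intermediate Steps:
l = 0 (l = Mul(0, 1) = 0)
Function('n')(X, M) = Mul(2, X, Add(2, M)) (Function('n')(X, M) = Mul(Mul(2, X), Add(2, M)) = Mul(2, X, Add(2, M)))
D = 0 (D = Mul(0, -1) = 0)
Function('f')(T) = 0 (Function('f')(T) = Mul(Mul(0, 0), T) = Mul(0, T) = 0)
Add(Mul(Function('n')(-2, Add(-5, 2)), -87), Function('f')(13)) = Add(Mul(Mul(2, -2, Add(2, Add(-5, 2))), -87), 0) = Add(Mul(Mul(2, -2, Add(2, -3)), -87), 0) = Add(Mul(Mul(2, -2, -1), -87), 0) = Add(Mul(4, -87), 0) = Add(-348, 0) = -348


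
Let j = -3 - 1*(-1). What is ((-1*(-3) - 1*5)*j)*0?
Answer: 0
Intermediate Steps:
j = -2 (j = -3 + 1 = -2)
((-1*(-3) - 1*5)*j)*0 = ((-1*(-3) - 1*5)*(-2))*0 = ((3 - 5)*(-2))*0 = -2*(-2)*0 = 4*0 = 0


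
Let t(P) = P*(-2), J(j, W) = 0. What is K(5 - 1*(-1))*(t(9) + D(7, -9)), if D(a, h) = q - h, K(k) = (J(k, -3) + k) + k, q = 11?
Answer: 24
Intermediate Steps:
K(k) = 2*k (K(k) = (0 + k) + k = k + k = 2*k)
D(a, h) = 11 - h
t(P) = -2*P
K(5 - 1*(-1))*(t(9) + D(7, -9)) = (2*(5 - 1*(-1)))*(-2*9 + (11 - 1*(-9))) = (2*(5 + 1))*(-18 + (11 + 9)) = (2*6)*(-18 + 20) = 12*2 = 24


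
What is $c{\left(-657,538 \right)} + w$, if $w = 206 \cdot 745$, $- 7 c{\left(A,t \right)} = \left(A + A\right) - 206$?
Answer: $\frac{1075810}{7} \approx 1.5369 \cdot 10^{5}$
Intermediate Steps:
$c{\left(A,t \right)} = \frac{206}{7} - \frac{2 A}{7}$ ($c{\left(A,t \right)} = - \frac{\left(A + A\right) - 206}{7} = - \frac{2 A - 206}{7} = - \frac{-206 + 2 A}{7} = \frac{206}{7} - \frac{2 A}{7}$)
$w = 153470$
$c{\left(-657,538 \right)} + w = \left(\frac{206}{7} - - \frac{1314}{7}\right) + 153470 = \left(\frac{206}{7} + \frac{1314}{7}\right) + 153470 = \frac{1520}{7} + 153470 = \frac{1075810}{7}$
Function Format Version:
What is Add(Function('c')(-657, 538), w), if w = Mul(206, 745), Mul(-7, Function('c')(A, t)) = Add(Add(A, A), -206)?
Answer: Rational(1075810, 7) ≈ 1.5369e+5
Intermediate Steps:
Function('c')(A, t) = Add(Rational(206, 7), Mul(Rational(-2, 7), A)) (Function('c')(A, t) = Mul(Rational(-1, 7), Add(Add(A, A), -206)) = Mul(Rational(-1, 7), Add(Mul(2, A), -206)) = Mul(Rational(-1, 7), Add(-206, Mul(2, A))) = Add(Rational(206, 7), Mul(Rational(-2, 7), A)))
w = 153470
Add(Function('c')(-657, 538), w) = Add(Add(Rational(206, 7), Mul(Rational(-2, 7), -657)), 153470) = Add(Add(Rational(206, 7), Rational(1314, 7)), 153470) = Add(Rational(1520, 7), 153470) = Rational(1075810, 7)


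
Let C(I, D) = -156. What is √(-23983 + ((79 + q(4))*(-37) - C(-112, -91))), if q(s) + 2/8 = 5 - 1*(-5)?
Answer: I*√108443/2 ≈ 164.65*I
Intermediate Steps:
q(s) = 39/4 (q(s) = -¼ + (5 - 1*(-5)) = -¼ + (5 + 5) = -¼ + 10 = 39/4)
√(-23983 + ((79 + q(4))*(-37) - C(-112, -91))) = √(-23983 + ((79 + 39/4)*(-37) - 1*(-156))) = √(-23983 + ((355/4)*(-37) + 156)) = √(-23983 + (-13135/4 + 156)) = √(-23983 - 12511/4) = √(-108443/4) = I*√108443/2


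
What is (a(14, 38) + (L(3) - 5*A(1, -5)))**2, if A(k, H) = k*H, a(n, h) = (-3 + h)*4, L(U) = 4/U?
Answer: 249001/9 ≈ 27667.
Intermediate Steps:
a(n, h) = -12 + 4*h
A(k, H) = H*k
(a(14, 38) + (L(3) - 5*A(1, -5)))**2 = ((-12 + 4*38) + (4/3 - (-25)))**2 = ((-12 + 152) + (4*(1/3) - 5*(-5)))**2 = (140 + (4/3 + 25))**2 = (140 + 79/3)**2 = (499/3)**2 = 249001/9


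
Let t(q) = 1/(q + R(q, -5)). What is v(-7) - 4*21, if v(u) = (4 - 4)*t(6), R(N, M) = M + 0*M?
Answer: -84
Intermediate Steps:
R(N, M) = M (R(N, M) = M + 0 = M)
t(q) = 1/(-5 + q) (t(q) = 1/(q - 5) = 1/(-5 + q))
v(u) = 0 (v(u) = (4 - 4)/(-5 + 6) = 0/1 = 0*1 = 0)
v(-7) - 4*21 = 0 - 4*21 = 0 - 84 = -84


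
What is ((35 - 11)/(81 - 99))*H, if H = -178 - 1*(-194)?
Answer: -64/3 ≈ -21.333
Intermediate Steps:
H = 16 (H = -178 + 194 = 16)
((35 - 11)/(81 - 99))*H = ((35 - 11)/(81 - 99))*16 = (24/(-18))*16 = (24*(-1/18))*16 = -4/3*16 = -64/3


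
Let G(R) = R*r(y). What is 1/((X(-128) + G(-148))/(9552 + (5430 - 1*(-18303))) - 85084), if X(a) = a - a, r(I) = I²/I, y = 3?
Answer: -11095/944007128 ≈ -1.1753e-5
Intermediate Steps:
r(I) = I
G(R) = 3*R (G(R) = R*3 = 3*R)
X(a) = 0
1/((X(-128) + G(-148))/(9552 + (5430 - 1*(-18303))) - 85084) = 1/((0 + 3*(-148))/(9552 + (5430 - 1*(-18303))) - 85084) = 1/((0 - 444)/(9552 + (5430 + 18303)) - 85084) = 1/(-444/(9552 + 23733) - 85084) = 1/(-444/33285 - 85084) = 1/(-444*1/33285 - 85084) = 1/(-148/11095 - 85084) = 1/(-944007128/11095) = -11095/944007128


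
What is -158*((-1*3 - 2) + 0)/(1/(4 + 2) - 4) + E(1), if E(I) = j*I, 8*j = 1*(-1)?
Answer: -37943/184 ≈ -206.21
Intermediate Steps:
j = -⅛ (j = (1*(-1))/8 = (⅛)*(-1) = -⅛ ≈ -0.12500)
E(I) = -I/8
-158*((-1*3 - 2) + 0)/(1/(4 + 2) - 4) + E(1) = -158*((-1*3 - 2) + 0)/(1/(4 + 2) - 4) - ⅛*1 = -158*((-3 - 2) + 0)/(1/6 - 4) - ⅛ = -158*(-5 + 0)/(⅙ - 4) - ⅛ = -(-790)/(-23/6) - ⅛ = -(-790)*(-6)/23 - ⅛ = -158*30/23 - ⅛ = -4740/23 - ⅛ = -37943/184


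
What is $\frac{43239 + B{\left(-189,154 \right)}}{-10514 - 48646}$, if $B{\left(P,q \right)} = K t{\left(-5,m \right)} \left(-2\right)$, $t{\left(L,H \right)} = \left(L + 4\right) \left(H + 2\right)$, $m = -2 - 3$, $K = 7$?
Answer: $- \frac{847}{1160} \approx -0.73017$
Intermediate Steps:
$m = -5$
$t{\left(L,H \right)} = \left(2 + H\right) \left(4 + L\right)$ ($t{\left(L,H \right)} = \left(4 + L\right) \left(2 + H\right) = \left(2 + H\right) \left(4 + L\right)$)
$B{\left(P,q \right)} = -42$ ($B{\left(P,q \right)} = 7 \left(8 + 2 \left(-5\right) + 4 \left(-5\right) - -25\right) \left(-2\right) = 7 \left(8 - 10 - 20 + 25\right) \left(-2\right) = 7 \cdot 3 \left(-2\right) = 21 \left(-2\right) = -42$)
$\frac{43239 + B{\left(-189,154 \right)}}{-10514 - 48646} = \frac{43239 - 42}{-10514 - 48646} = \frac{43197}{-59160} = 43197 \left(- \frac{1}{59160}\right) = - \frac{847}{1160}$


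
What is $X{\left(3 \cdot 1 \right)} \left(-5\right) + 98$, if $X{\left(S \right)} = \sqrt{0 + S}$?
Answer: $98 - 5 \sqrt{3} \approx 89.34$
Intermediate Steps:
$X{\left(S \right)} = \sqrt{S}$
$X{\left(3 \cdot 1 \right)} \left(-5\right) + 98 = \sqrt{3 \cdot 1} \left(-5\right) + 98 = \sqrt{3} \left(-5\right) + 98 = - 5 \sqrt{3} + 98 = 98 - 5 \sqrt{3}$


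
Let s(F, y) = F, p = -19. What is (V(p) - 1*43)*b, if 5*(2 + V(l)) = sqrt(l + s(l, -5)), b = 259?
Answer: -11655 + 259*I*sqrt(38)/5 ≈ -11655.0 + 319.32*I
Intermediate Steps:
V(l) = -2 + sqrt(2)*sqrt(l)/5 (V(l) = -2 + sqrt(l + l)/5 = -2 + sqrt(2*l)/5 = -2 + (sqrt(2)*sqrt(l))/5 = -2 + sqrt(2)*sqrt(l)/5)
(V(p) - 1*43)*b = ((-2 + sqrt(2)*sqrt(-19)/5) - 1*43)*259 = ((-2 + sqrt(2)*(I*sqrt(19))/5) - 43)*259 = ((-2 + I*sqrt(38)/5) - 43)*259 = (-45 + I*sqrt(38)/5)*259 = -11655 + 259*I*sqrt(38)/5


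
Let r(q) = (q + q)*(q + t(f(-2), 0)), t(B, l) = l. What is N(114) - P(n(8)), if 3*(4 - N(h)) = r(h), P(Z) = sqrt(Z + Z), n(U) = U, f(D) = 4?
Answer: -8664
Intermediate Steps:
P(Z) = sqrt(2)*sqrt(Z) (P(Z) = sqrt(2*Z) = sqrt(2)*sqrt(Z))
r(q) = 2*q**2 (r(q) = (q + q)*(q + 0) = (2*q)*q = 2*q**2)
N(h) = 4 - 2*h**2/3
N(114) - P(n(8)) = (4 - 2/3*114**2) - sqrt(2)*sqrt(8) = (4 - 2/3*12996) - sqrt(2)*2*sqrt(2) = (4 - 8664) - 1*4 = -8660 - 4 = -8664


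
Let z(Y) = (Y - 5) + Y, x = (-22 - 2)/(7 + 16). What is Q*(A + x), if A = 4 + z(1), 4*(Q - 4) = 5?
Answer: -21/92 ≈ -0.22826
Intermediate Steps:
Q = 21/4 (Q = 4 + (1/4)*5 = 4 + 5/4 = 21/4 ≈ 5.2500)
x = -24/23 ≈ -1.0435
z(Y) = -5 + 2*Y (z(Y) = (-5 + Y) + Y = -5 + 2*Y)
A = 1 (A = 4 + (-5 + 2*1) = 4 + (-5 + 2) = 4 - 3 = 1)
Q*(A + x) = 21*(1 - 24/23)/4 = (21/4)*(-1/23) = -21/92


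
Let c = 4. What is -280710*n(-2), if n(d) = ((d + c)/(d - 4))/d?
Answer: -46785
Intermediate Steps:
n(d) = (4 + d)/(d*(-4 + d)) (n(d) = ((d + 4)/(d - 4))/d = ((4 + d)/(-4 + d))/d = (4 + d)/(d*(-4 + d)))
-280710*n(-2) = -280710*(4 - 2)/((-2)*(-4 - 2)) = -(-140355)*2/(-6) = -(-140355)*(-1)*2/6 = -280710*⅙ = -46785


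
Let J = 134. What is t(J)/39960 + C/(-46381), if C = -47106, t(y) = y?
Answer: 944285407/926692380 ≈ 1.0190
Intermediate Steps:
t(J)/39960 + C/(-46381) = 134/39960 - 47106/(-46381) = 134*(1/39960) - 47106*(-1/46381) = 67/19980 + 47106/46381 = 944285407/926692380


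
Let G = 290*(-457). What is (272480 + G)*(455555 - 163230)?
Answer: 40910883750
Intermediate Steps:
G = -132530
(272480 + G)*(455555 - 163230) = (272480 - 132530)*(455555 - 163230) = 139950*292325 = 40910883750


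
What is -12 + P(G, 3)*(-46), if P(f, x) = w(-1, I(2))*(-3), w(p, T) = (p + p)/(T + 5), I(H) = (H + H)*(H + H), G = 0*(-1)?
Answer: -176/7 ≈ -25.143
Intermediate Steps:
G = 0
I(H) = 4*H² (I(H) = (2*H)*(2*H) = 4*H²)
w(p, T) = 2*p/(5 + T) (w(p, T) = (2*p)/(5 + T) = 2*p/(5 + T))
P(f, x) = 2/7 (P(f, x) = (2*(-1)/(5 + 4*2²))*(-3) = (2*(-1)/(5 + 4*4))*(-3) = (2*(-1)/(5 + 16))*(-3) = (2*(-1)/21)*(-3) = (2*(-1)*(1/21))*(-3) = -2/21*(-3) = 2/7)
-12 + P(G, 3)*(-46) = -12 + (2/7)*(-46) = -12 - 92/7 = -176/7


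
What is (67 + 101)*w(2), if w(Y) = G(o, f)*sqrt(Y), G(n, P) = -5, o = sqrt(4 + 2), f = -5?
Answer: -840*sqrt(2) ≈ -1187.9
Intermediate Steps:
o = sqrt(6) ≈ 2.4495
w(Y) = -5*sqrt(Y)
(67 + 101)*w(2) = (67 + 101)*(-5*sqrt(2)) = 168*(-5*sqrt(2)) = -840*sqrt(2)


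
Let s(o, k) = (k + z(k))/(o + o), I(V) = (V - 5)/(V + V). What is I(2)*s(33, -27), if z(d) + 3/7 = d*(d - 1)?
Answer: -1275/154 ≈ -8.2792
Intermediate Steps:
z(d) = -3/7 + d*(-1 + d) (z(d) = -3/7 + d*(d - 1) = -3/7 + d*(-1 + d))
I(V) = (-5 + V)/(2*V) (I(V) = (-5 + V)/((2*V)) = (-5 + V)*(1/(2*V)) = (-5 + V)/(2*V))
s(o, k) = (-3/7 + k²)/(2*o) (s(o, k) = (k + (-3/7 + k² - k))/(o + o) = (-3/7 + k²)/((2*o)) = (-3/7 + k²)*(1/(2*o)) = (-3/7 + k²)/(2*o))
I(2)*s(33, -27) = ((½)*(-5 + 2)/2)*((1/14)*(-3 + 7*(-27)²)/33) = ((½)*(½)*(-3))*((1/14)*(1/33)*(-3 + 7*729)) = -3*(-3 + 5103)/(56*33) = -3*5100/(56*33) = -¾*850/77 = -1275/154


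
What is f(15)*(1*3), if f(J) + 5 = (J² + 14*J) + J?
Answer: 1335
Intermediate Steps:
f(J) = -5 + J² + 15*J (f(J) = -5 + ((J² + 14*J) + J) = -5 + (J² + 15*J) = -5 + J² + 15*J)
f(15)*(1*3) = (-5 + 15² + 15*15)*(1*3) = (-5 + 225 + 225)*3 = 445*3 = 1335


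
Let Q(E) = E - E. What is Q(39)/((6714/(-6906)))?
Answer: 0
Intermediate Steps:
Q(E) = 0
Q(39)/((6714/(-6906))) = 0/((6714/(-6906))) = 0/((6714*(-1/6906))) = 0/(-1119/1151) = 0*(-1151/1119) = 0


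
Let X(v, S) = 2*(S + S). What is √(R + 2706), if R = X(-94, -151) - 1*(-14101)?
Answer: √16203 ≈ 127.29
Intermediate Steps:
X(v, S) = 4*S (X(v, S) = 2*(2*S) = 4*S)
R = 13497 (R = 4*(-151) - 1*(-14101) = -604 + 14101 = 13497)
√(R + 2706) = √(13497 + 2706) = √16203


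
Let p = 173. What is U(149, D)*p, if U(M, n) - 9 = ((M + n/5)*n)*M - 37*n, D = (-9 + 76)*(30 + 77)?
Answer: 1462240671022/5 ≈ 2.9245e+11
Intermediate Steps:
D = 7169 (D = 67*107 = 7169)
U(M, n) = 9 - 37*n + M*n*(M + n/5) (U(M, n) = 9 + (((M + n/5)*n)*M - 37*n) = 9 + ((n*(M + n/5))*M - 37*n) = 9 + (M*n*(M + n/5) - 37*n) = 9 + (-37*n + M*n*(M + n/5)) = 9 - 37*n + M*n*(M + n/5))
U(149, D)*p = (9 - 37*7169 + 7169*149² + (⅕)*149*7169²)*173 = (9 - 265253 + 7169*22201 + (⅕)*149*51394561)*173 = (9 - 265253 + 159158969 + 7657789589/5)*173 = (8452258214/5)*173 = 1462240671022/5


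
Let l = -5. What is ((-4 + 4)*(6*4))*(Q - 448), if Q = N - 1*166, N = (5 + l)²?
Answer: 0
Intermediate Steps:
N = 0 (N = (5 - 5)² = 0² = 0)
Q = -166 (Q = 0 - 1*166 = 0 - 166 = -166)
((-4 + 4)*(6*4))*(Q - 448) = ((-4 + 4)*(6*4))*(-166 - 448) = (0*24)*(-614) = 0*(-614) = 0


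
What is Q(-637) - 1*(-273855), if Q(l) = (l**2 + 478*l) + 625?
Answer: 375763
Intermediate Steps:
Q(l) = 625 + l**2 + 478*l
Q(-637) - 1*(-273855) = (625 + (-637)**2 + 478*(-637)) - 1*(-273855) = (625 + 405769 - 304486) + 273855 = 101908 + 273855 = 375763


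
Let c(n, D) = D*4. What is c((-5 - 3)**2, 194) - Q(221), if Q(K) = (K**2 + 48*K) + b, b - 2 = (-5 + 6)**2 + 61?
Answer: -58737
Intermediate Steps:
b = 64 (b = 2 + ((-5 + 6)**2 + 61) = 2 + (1**2 + 61) = 2 + (1 + 61) = 2 + 62 = 64)
c(n, D) = 4*D
Q(K) = 64 + K**2 + 48*K (Q(K) = (K**2 + 48*K) + 64 = 64 + K**2 + 48*K)
c((-5 - 3)**2, 194) - Q(221) = 4*194 - (64 + 221**2 + 48*221) = 776 - (64 + 48841 + 10608) = 776 - 1*59513 = 776 - 59513 = -58737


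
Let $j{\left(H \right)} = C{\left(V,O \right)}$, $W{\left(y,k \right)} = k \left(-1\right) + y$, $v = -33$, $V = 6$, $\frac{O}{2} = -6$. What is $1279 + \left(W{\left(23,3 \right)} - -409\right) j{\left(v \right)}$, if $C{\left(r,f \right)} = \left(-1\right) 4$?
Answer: $-437$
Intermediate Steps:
$O = -12$ ($O = 2 \left(-6\right) = -12$)
$C{\left(r,f \right)} = -4$
$W{\left(y,k \right)} = y - k$ ($W{\left(y,k \right)} = - k + y = y - k$)
$j{\left(H \right)} = -4$
$1279 + \left(W{\left(23,3 \right)} - -409\right) j{\left(v \right)} = 1279 + \left(\left(23 - 3\right) - -409\right) \left(-4\right) = 1279 + \left(\left(23 - 3\right) + 409\right) \left(-4\right) = 1279 + \left(20 + 409\right) \left(-4\right) = 1279 + 429 \left(-4\right) = 1279 - 1716 = -437$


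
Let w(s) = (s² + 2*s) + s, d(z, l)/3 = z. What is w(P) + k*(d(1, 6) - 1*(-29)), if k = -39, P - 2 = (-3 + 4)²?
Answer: -1230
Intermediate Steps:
d(z, l) = 3*z
P = 3 (P = 2 + (-3 + 4)² = 2 + 1² = 2 + 1 = 3)
w(s) = s² + 3*s
w(P) + k*(d(1, 6) - 1*(-29)) = 3*(3 + 3) - 39*(3*1 - 1*(-29)) = 3*6 - 39*(3 + 29) = 18 - 39*32 = 18 - 1248 = -1230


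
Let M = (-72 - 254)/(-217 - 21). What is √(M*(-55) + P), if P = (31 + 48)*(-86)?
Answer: I*√97276669/119 ≈ 82.881*I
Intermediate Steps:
P = -6794 (P = 79*(-86) = -6794)
M = 163/119 (M = -326/(-238) = -326*(-1/238) = 163/119 ≈ 1.3697)
√(M*(-55) + P) = √((163/119)*(-55) - 6794) = √(-8965/119 - 6794) = √(-817451/119) = I*√97276669/119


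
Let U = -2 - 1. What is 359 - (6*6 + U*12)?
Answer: 359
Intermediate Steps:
U = -3
359 - (6*6 + U*12) = 359 - (6*6 - 3*12) = 359 - (36 - 36) = 359 - 1*0 = 359 + 0 = 359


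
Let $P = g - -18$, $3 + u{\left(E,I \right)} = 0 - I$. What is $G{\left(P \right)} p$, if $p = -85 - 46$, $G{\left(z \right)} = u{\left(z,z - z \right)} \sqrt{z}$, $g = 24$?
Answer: $393 \sqrt{42} \approx 2546.9$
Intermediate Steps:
$u{\left(E,I \right)} = -3 - I$ ($u{\left(E,I \right)} = -3 + \left(0 - I\right) = -3 - I$)
$P = 42$ ($P = 24 - -18 = 24 + 18 = 42$)
$G{\left(z \right)} = - 3 \sqrt{z}$ ($G{\left(z \right)} = \left(-3 - \left(z - z\right)\right) \sqrt{z} = \left(-3 - 0\right) \sqrt{z} = \left(-3 + 0\right) \sqrt{z} = - 3 \sqrt{z}$)
$p = -131$ ($p = -85 - 46 = -131$)
$G{\left(P \right)} p = - 3 \sqrt{42} \left(-131\right) = 393 \sqrt{42}$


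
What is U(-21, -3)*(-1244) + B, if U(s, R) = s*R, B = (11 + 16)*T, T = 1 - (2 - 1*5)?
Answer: -78264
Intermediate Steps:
T = 4 (T = 1 - (2 - 5) = 1 - 1*(-3) = 1 + 3 = 4)
B = 108 (B = (11 + 16)*4 = 27*4 = 108)
U(s, R) = R*s
U(-21, -3)*(-1244) + B = -3*(-21)*(-1244) + 108 = 63*(-1244) + 108 = -78372 + 108 = -78264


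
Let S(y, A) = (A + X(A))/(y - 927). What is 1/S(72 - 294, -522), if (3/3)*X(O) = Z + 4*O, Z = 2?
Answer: 1149/2608 ≈ 0.44057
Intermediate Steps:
X(O) = 2 + 4*O
S(y, A) = (2 + 5*A)/(-927 + y) (S(y, A) = (A + (2 + 4*A))/(y - 927) = (2 + 5*A)/(-927 + y))
1/S(72 - 294, -522) = 1/((2 + 5*(-522))/(-927 + (72 - 294))) = 1/((2 - 2610)/(-927 - 222)) = 1/(-2608/(-1149)) = 1/(-1/1149*(-2608)) = 1/(2608/1149) = 1149/2608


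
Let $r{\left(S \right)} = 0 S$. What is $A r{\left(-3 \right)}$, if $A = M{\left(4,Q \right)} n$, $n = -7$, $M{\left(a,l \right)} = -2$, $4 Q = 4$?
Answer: $0$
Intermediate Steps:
$Q = 1$ ($Q = \frac{1}{4} \cdot 4 = 1$)
$r{\left(S \right)} = 0$
$A = 14$ ($A = \left(-2\right) \left(-7\right) = 14$)
$A r{\left(-3 \right)} = 14 \cdot 0 = 0$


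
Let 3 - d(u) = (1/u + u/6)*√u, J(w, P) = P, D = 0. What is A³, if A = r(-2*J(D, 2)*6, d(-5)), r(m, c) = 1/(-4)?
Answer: -1/64 ≈ -0.015625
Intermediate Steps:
d(u) = 3 - √u*(1/u + u/6) (d(u) = 3 - (1/u + u/6)*√u = 3 - √u*(1/u + u/6))
r(m, c) = -¼
A = -¼ ≈ -0.25000
A³ = (-¼)³ = -1/64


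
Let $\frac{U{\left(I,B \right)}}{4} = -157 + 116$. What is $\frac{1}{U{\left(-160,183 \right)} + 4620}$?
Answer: $\frac{1}{4456} \approx 0.00022442$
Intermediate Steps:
$U{\left(I,B \right)} = -164$ ($U{\left(I,B \right)} = 4 \left(-157 + 116\right) = 4 \left(-41\right) = -164$)
$\frac{1}{U{\left(-160,183 \right)} + 4620} = \frac{1}{-164 + 4620} = \frac{1}{4456}$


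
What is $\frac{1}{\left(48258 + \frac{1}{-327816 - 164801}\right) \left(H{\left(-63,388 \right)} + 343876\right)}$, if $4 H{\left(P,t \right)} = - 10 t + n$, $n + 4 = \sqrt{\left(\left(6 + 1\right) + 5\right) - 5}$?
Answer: $\frac{540546663632}{8944917264494260587141} - \frac{1970468 \sqrt{7}}{44724586322471302935705} \approx 6.043 \cdot 10^{-11}$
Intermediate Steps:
$n = -4 + \sqrt{7}$ ($n = -4 + \sqrt{\left(\left(6 + 1\right) + 5\right) - 5} = -4 + \sqrt{\left(7 + 5\right) - 5} = -4 + \sqrt{12 - 5} = -4 + \sqrt{7} \approx -1.3542$)
$H{\left(P,t \right)} = -1 - \frac{5 t}{2} + \frac{\sqrt{7}}{4}$ ($H{\left(P,t \right)} = \frac{- 10 t - \left(4 - \sqrt{7}\right)}{4} = \frac{-4 + \sqrt{7} - 10 t}{4} = -1 - \frac{5 t}{2} + \frac{\sqrt{7}}{4}$)
$\frac{1}{\left(48258 + \frac{1}{-327816 - 164801}\right) \left(H{\left(-63,388 \right)} + 343876\right)} = \frac{1}{\left(48258 + \frac{1}{-327816 - 164801}\right) \left(\left(-1 - 970 + \frac{\sqrt{7}}{4}\right) + 343876\right)} = \frac{1}{\left(48258 + \frac{1}{-492617}\right) \left(\left(-1 - 970 + \frac{\sqrt{7}}{4}\right) + 343876\right)} = \frac{1}{\left(48258 - \frac{1}{492617}\right) \left(\left(-971 + \frac{\sqrt{7}}{4}\right) + 343876\right)} = \frac{1}{\frac{23772711185}{492617} \left(342905 + \frac{\sqrt{7}}{4}\right)} = \frac{1}{\frac{8151781528892425}{492617} + \frac{23772711185 \sqrt{7}}{1970468}}$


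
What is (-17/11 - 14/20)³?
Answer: -15069223/1331000 ≈ -11.322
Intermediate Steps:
(-17/11 - 14/20)³ = (-17*1/11 - 14*1/20)³ = (-17/11 - 7/10)³ = (-247/110)³ = -15069223/1331000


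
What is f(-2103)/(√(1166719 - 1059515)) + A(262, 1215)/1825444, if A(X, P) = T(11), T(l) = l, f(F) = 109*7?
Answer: 11/1825444 + 763*√26801/53602 ≈ 2.3303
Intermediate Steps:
f(F) = 763
A(X, P) = 11
f(-2103)/(√(1166719 - 1059515)) + A(262, 1215)/1825444 = 763/(√(1166719 - 1059515)) + 11/1825444 = 763/(√107204) + 11*(1/1825444) = 763/((2*√26801)) + 11/1825444 = 763*(√26801/53602) + 11/1825444 = 763*√26801/53602 + 11/1825444 = 11/1825444 + 763*√26801/53602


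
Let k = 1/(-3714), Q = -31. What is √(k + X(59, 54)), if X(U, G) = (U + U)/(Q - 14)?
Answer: I*√904352810/18570 ≈ 1.6194*I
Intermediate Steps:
X(U, G) = -2*U/45 (X(U, G) = (U + U)/(-31 - 14) = (2*U)/(-45) = (2*U)*(-1/45) = -2*U/45)
k = -1/3714 ≈ -0.00026925
√(k + X(59, 54)) = √(-1/3714 - 2/45*59) = √(-1/3714 - 118/45) = √(-146099/55710) = I*√904352810/18570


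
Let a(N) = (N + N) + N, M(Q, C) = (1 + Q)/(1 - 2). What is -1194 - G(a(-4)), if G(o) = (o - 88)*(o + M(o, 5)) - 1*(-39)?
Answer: -1333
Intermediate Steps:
M(Q, C) = -1 - Q (M(Q, C) = (1 + Q)/(-1) = (1 + Q)*(-1) = -1 - Q)
a(N) = 3*N (a(N) = 2*N + N = 3*N)
G(o) = 127 - o (G(o) = (o - 88)*(o + (-1 - o)) - 1*(-39) = (-88 + o)*(-1) + 39 = (88 - o) + 39 = 127 - o)
-1194 - G(a(-4)) = -1194 - (127 - 3*(-4)) = -1194 - (127 - 1*(-12)) = -1194 - (127 + 12) = -1194 - 1*139 = -1194 - 139 = -1333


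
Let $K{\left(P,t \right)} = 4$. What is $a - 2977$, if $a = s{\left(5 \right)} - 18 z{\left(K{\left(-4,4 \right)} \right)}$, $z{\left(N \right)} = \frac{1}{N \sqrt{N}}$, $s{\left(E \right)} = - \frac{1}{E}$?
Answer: $- \frac{59589}{20} \approx -2979.4$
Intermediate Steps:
$z{\left(N \right)} = \frac{1}{N^{\frac{3}{2}}}$
$a = - \frac{49}{20}$ ($a = - \frac{1}{5} - \frac{18}{8} = \left(-1\right) \frac{1}{5} - \frac{9}{4} = - \frac{1}{5} - \frac{9}{4} = - \frac{49}{20} \approx -2.45$)
$a - 2977 = - \frac{49}{20} - 2977 = - \frac{59589}{20}$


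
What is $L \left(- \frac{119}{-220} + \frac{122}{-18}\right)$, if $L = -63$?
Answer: $\frac{86443}{220} \approx 392.92$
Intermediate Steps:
$L \left(- \frac{119}{-220} + \frac{122}{-18}\right) = - 63 \left(- \frac{119}{-220} + \frac{122}{-18}\right) = - 63 \left(\left(-119\right) \left(- \frac{1}{220}\right) + 122 \left(- \frac{1}{18}\right)\right) = - 63 \left(\frac{119}{220} - \frac{61}{9}\right) = \left(-63\right) \left(- \frac{12349}{1980}\right) = \frac{86443}{220}$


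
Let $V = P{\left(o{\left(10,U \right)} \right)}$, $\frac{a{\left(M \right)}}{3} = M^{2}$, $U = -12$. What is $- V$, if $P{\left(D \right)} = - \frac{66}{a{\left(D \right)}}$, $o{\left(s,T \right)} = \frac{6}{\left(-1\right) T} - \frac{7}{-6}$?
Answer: $\frac{198}{25} \approx 7.92$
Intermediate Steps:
$a{\left(M \right)} = 3 M^{2}$
$o{\left(s,T \right)} = \frac{7}{6} - \frac{6}{T}$ ($o{\left(s,T \right)} = 6 \left(- \frac{1}{T}\right) - - \frac{7}{6} = - \frac{6}{T} + \frac{7}{6} = \frac{7}{6} - \frac{6}{T}$)
$P{\left(D \right)} = - \frac{22}{D^{2}}$ ($P{\left(D \right)} = - \frac{66}{3 D^{2}} = - 66 \frac{1}{3 D^{2}} = - \frac{22}{D^{2}}$)
$V = - \frac{198}{25}$ ($V = - \frac{22}{\left(\frac{7}{6} - \frac{6}{-12}\right)^{2}} = - \frac{22}{\left(\frac{7}{6} - - \frac{1}{2}\right)^{2}} = - \frac{22}{\left(\frac{7}{6} + \frac{1}{2}\right)^{2}} = - \frac{22}{\frac{25}{9}} = \left(-22\right) \frac{9}{25} = - \frac{198}{25} \approx -7.92$)
$- V = \left(-1\right) \left(- \frac{198}{25}\right) = \frac{198}{25}$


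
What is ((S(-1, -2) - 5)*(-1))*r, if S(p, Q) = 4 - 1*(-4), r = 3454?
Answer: -10362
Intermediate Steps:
S(p, Q) = 8 (S(p, Q) = 4 + 4 = 8)
((S(-1, -2) - 5)*(-1))*r = ((8 - 5)*(-1))*3454 = (3*(-1))*3454 = -3*3454 = -10362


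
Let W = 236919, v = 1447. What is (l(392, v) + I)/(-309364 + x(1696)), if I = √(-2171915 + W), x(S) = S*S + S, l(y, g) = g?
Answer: 1447/2568748 + I*√483749/1284374 ≈ 0.00056331 + 0.00054152*I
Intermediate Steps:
x(S) = S + S² (x(S) = S² + S = S + S²)
I = 2*I*√483749 (I = √(-2171915 + 236919) = √(-1934996) = 2*I*√483749 ≈ 1391.0*I)
(l(392, v) + I)/(-309364 + x(1696)) = (1447 + 2*I*√483749)/(-309364 + 1696*(1 + 1696)) = (1447 + 2*I*√483749)/(-309364 + 1696*1697) = (1447 + 2*I*√483749)/(-309364 + 2878112) = (1447 + 2*I*√483749)/2568748 = (1447 + 2*I*√483749)*(1/2568748) = 1447/2568748 + I*√483749/1284374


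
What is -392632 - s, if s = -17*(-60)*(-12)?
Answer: -380392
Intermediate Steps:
s = -12240 (s = 1020*(-12) = -12240)
-392632 - s = -392632 - 1*(-12240) = -392632 + 12240 = -380392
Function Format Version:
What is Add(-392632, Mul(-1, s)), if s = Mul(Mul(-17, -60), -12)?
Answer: -380392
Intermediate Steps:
s = -12240 (s = Mul(1020, -12) = -12240)
Add(-392632, Mul(-1, s)) = Add(-392632, Mul(-1, -12240)) = Add(-392632, 12240) = -380392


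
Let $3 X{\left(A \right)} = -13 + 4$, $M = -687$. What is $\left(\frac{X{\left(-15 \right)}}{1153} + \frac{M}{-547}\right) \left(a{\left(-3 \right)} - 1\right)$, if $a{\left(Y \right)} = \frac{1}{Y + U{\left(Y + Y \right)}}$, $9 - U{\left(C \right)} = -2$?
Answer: $- \frac{2766645}{2522764} \approx -1.0967$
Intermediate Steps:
$U{\left(C \right)} = 11$ ($U{\left(C \right)} = 9 - -2 = 9 + 2 = 11$)
$a{\left(Y \right)} = \frac{1}{11 + Y}$ ($a{\left(Y \right)} = \frac{1}{Y + 11} = \frac{1}{11 + Y}$)
$X{\left(A \right)} = -3$ ($X{\left(A \right)} = \frac{-13 + 4}{3} = \frac{1}{3} \left(-9\right) = -3$)
$\left(\frac{X{\left(-15 \right)}}{1153} + \frac{M}{-547}\right) \left(a{\left(-3 \right)} - 1\right) = \left(- \frac{3}{1153} - \frac{687}{-547}\right) \left(\frac{1}{11 - 3} - 1\right) = \left(\left(-3\right) \frac{1}{1153} - - \frac{687}{547}\right) \left(\frac{1}{8} - 1\right) = \left(- \frac{3}{1153} + \frac{687}{547}\right) \left(\frac{1}{8} - 1\right) = \frac{790470}{630691} \left(- \frac{7}{8}\right) = - \frac{2766645}{2522764}$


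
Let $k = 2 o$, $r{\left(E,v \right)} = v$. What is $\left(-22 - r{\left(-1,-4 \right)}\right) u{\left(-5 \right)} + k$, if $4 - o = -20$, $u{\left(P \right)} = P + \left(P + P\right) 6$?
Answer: $1218$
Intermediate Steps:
$u{\left(P \right)} = 13 P$ ($u{\left(P \right)} = P + 2 P 6 = P + 12 P = 13 P$)
$o = 24$ ($o = 4 - -20 = 4 + 20 = 24$)
$k = 48$ ($k = 2 \cdot 24 = 48$)
$\left(-22 - r{\left(-1,-4 \right)}\right) u{\left(-5 \right)} + k = \left(-22 - -4\right) 13 \left(-5\right) + 48 = \left(-22 + 4\right) \left(-65\right) + 48 = \left(-18\right) \left(-65\right) + 48 = 1170 + 48 = 1218$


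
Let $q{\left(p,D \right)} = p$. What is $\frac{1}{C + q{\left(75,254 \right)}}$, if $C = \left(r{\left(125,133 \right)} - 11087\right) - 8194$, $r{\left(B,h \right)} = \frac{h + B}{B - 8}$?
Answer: $- \frac{39}{748948} \approx -5.2073 \cdot 10^{-5}$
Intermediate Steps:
$r{\left(B,h \right)} = \frac{B + h}{-8 + B}$
$C = - \frac{751873}{39}$ ($C = \left(\frac{125 + 133}{-8 + 125} - 11087\right) - 8194 = \left(\frac{1}{117} \cdot 258 - 11087\right) - 8194 = \left(\frac{86}{39} - 11087\right) - 8194 = - \frac{432307}{39} - 8194 = - \frac{751873}{39} \approx -19279.0$)
$\frac{1}{C + q{\left(75,254 \right)}} = \frac{1}{- \frac{751873}{39} + 75} = \frac{1}{- \frac{748948}{39}} = - \frac{39}{748948}$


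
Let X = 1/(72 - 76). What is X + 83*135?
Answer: 44819/4 ≈ 11205.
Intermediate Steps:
X = -¼ (X = 1/(-4) = -¼ ≈ -0.25000)
X + 83*135 = -¼ + 83*135 = -¼ + 11205 = 44819/4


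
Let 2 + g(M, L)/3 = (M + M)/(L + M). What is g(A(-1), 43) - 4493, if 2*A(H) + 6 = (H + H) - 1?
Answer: -346477/77 ≈ -4499.7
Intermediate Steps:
A(H) = -7/2 + H (A(H) = -3 + ((H + H) - 1)/2 = -3 + (2*H - 1)/2 = -3 + (-1 + 2*H)/2 = -3 + (-1/2 + H) = -7/2 + H)
g(M, L) = -6 + 6*M/(L + M) (g(M, L) = -6 + 3*((M + M)/(L + M)) = -6 + 3*((2*M)/(L + M)) = -6 + 3*(2*M/(L + M)) = -6 + 6*M/(L + M))
g(A(-1), 43) - 4493 = -6*43/(43 + (-7/2 - 1)) - 4493 = -6*43/(43 - 9/2) - 4493 = -6*43/77/2 - 4493 = -6*43*2/77 - 4493 = -516/77 - 4493 = -346477/77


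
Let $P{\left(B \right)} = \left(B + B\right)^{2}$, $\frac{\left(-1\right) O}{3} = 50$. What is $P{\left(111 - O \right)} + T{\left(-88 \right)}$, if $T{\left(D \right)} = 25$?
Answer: $272509$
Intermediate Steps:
$O = -150$ ($O = \left(-3\right) 50 = -150$)
$P{\left(B \right)} = 4 B^{2}$ ($P{\left(B \right)} = \left(2 B\right)^{2} = 4 B^{2}$)
$P{\left(111 - O \right)} + T{\left(-88 \right)} = 4 \left(111 - -150\right)^{2} + 25 = 4 \left(111 + 150\right)^{2} + 25 = 4 \cdot 261^{2} + 25 = 4 \cdot 68121 + 25 = 272484 + 25 = 272509$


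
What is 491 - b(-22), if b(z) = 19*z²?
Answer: -8705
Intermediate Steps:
491 - b(-22) = 491 - 19*(-22)² = 491 - 19*484 = 491 - 1*9196 = 491 - 9196 = -8705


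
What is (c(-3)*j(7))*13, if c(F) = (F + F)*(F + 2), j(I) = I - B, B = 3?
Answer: 312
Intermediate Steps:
j(I) = -3 + I (j(I) = I - 1*3 = I - 3 = -3 + I)
c(F) = 2*F*(2 + F) (c(F) = (2*F)*(2 + F) = 2*F*(2 + F))
(c(-3)*j(7))*13 = ((2*(-3)*(2 - 3))*(-3 + 7))*13 = ((2*(-3)*(-1))*4)*13 = (6*4)*13 = 24*13 = 312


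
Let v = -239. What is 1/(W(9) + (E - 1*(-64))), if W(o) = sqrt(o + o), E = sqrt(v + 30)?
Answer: 1/(64 + 3*sqrt(2) + I*sqrt(209)) ≈ 0.014024 - 0.002971*I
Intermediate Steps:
E = I*sqrt(209) (E = sqrt(-239 + 30) = sqrt(-209) = I*sqrt(209) ≈ 14.457*I)
W(o) = sqrt(2)*sqrt(o) (W(o) = sqrt(2*o) = sqrt(2)*sqrt(o))
1/(W(9) + (E - 1*(-64))) = 1/(sqrt(2)*sqrt(9) + (I*sqrt(209) - 1*(-64))) = 1/(sqrt(2)*3 + (I*sqrt(209) + 64)) = 1/(3*sqrt(2) + (64 + I*sqrt(209))) = 1/(64 + 3*sqrt(2) + I*sqrt(209))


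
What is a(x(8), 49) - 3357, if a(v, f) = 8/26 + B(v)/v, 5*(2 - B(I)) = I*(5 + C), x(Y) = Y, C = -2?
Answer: -872831/260 ≈ -3357.0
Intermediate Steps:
B(I) = 2 - 3*I/5 (B(I) = 2 - I*(5 - 2)/5 = 2 - I*3/5 = 2 - 3*I/5)
a(v, f) = 4/13 + (2 - 3*v/5)/v (a(v, f) = 8/26 + (2 - 3*v/5)/v = 8*(1/26) + (2 - 3*v/5)/v = 4/13 + (2 - 3*v/5)/v)
a(x(8), 49) - 3357 = (-19/65 + 2/8) - 3357 = (-19/65 + 2*(⅛)) - 3357 = (-19/65 + ¼) - 3357 = -11/260 - 3357 = -872831/260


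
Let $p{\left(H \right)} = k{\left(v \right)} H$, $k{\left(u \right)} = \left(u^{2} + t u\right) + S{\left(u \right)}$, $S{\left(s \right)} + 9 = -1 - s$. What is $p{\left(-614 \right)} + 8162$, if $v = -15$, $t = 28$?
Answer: $124822$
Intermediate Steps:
$S{\left(s \right)} = -10 - s$ ($S{\left(s \right)} = -9 - \left(1 + s\right) = -10 - s$)
$k{\left(u \right)} = -10 + u^{2} + 27 u$ ($k{\left(u \right)} = \left(u^{2} + 28 u\right) - \left(10 + u\right) = -10 + u^{2} + 27 u$)
$p{\left(H \right)} = - 190 H$ ($p{\left(H \right)} = \left(-10 + \left(-15\right)^{2} + 27 \left(-15\right)\right) H = \left(-10 + 225 - 405\right) H = - 190 H$)
$p{\left(-614 \right)} + 8162 = \left(-190\right) \left(-614\right) + 8162 = 116660 + 8162 = 124822$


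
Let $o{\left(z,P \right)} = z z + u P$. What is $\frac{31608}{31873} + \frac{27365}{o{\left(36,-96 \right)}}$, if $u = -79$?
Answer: $\frac{230576737}{56606448} \approx 4.0733$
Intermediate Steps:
$o{\left(z,P \right)} = z^{2} - 79 P$ ($o{\left(z,P \right)} = z z - 79 P = z^{2} - 79 P$)
$\frac{31608}{31873} + \frac{27365}{o{\left(36,-96 \right)}} = \frac{31608}{31873} + \frac{27365}{36^{2} - -7584} = 31608 \cdot \frac{1}{31873} + \frac{27365}{1296 + 7584} = \frac{31608}{31873} + \frac{27365}{8880} = \frac{31608}{31873} + 27365 \cdot \frac{1}{8880} = \frac{31608}{31873} + \frac{5473}{1776} = \frac{230576737}{56606448}$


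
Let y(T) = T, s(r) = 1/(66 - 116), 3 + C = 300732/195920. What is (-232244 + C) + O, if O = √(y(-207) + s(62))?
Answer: -11375382877/48980 + I*√20702/10 ≈ -2.3225e+5 + 14.388*I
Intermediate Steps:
C = -71757/48980 (C = -3 + 300732/195920 = -3 + 300732*(1/195920) = -3 + 75183/48980 = -71757/48980 ≈ -1.4650)
s(r) = -1/50 (s(r) = 1/(-50) = -1/50)
O = I*√20702/10 (O = √(-207 - 1/50) = √(-10351/50) = I*√20702/10 ≈ 14.388*I)
(-232244 + C) + O = (-232244 - 71757/48980) + I*√20702/10 = -11375382877/48980 + I*√20702/10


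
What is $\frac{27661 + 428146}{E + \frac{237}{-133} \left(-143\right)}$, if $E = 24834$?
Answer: $\frac{60622331}{3336813} \approx 18.168$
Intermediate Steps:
$\frac{27661 + 428146}{E + \frac{237}{-133} \left(-143\right)} = \frac{27661 + 428146}{24834 + \frac{237}{-133} \left(-143\right)} = \frac{455807}{24834 + 237 \left(- \frac{1}{133}\right) \left(-143\right)} = \frac{455807}{24834 - - \frac{33891}{133}} = \frac{455807}{24834 + \frac{33891}{133}} = \frac{455807}{\frac{3336813}{133}} = 455807 \cdot \frac{133}{3336813} = \frac{60622331}{3336813}$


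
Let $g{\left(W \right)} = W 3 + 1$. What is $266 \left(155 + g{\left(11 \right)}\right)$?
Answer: $50274$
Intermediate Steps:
$g{\left(W \right)} = 1 + 3 W$ ($g{\left(W \right)} = 3 W + 1 = 1 + 3 W$)
$266 \left(155 + g{\left(11 \right)}\right) = 266 \left(155 + \left(1 + 3 \cdot 11\right)\right) = 266 \left(155 + \left(1 + 33\right)\right) = 266 \left(155 + 34\right) = 266 \cdot 189 = 50274$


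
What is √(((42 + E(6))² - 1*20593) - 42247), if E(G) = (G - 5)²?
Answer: I*√60991 ≈ 246.96*I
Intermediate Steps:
E(G) = (-5 + G)²
√(((42 + E(6))² - 1*20593) - 42247) = √(((42 + (-5 + 6)²)² - 1*20593) - 42247) = √(((42 + 1²)² - 20593) - 42247) = √(((42 + 1)² - 20593) - 42247) = √((43² - 20593) - 42247) = √((1849 - 20593) - 42247) = √(-18744 - 42247) = √(-60991) = I*√60991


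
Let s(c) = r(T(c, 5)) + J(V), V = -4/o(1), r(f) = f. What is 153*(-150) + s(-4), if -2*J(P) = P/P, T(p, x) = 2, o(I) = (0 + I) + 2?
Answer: -45897/2 ≈ -22949.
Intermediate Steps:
o(I) = 2 + I (o(I) = I + 2 = 2 + I)
V = -4/3 (V = -4/(2 + 1) = -4/3 ≈ -1.3333)
J(P) = -1/2 (J(P) = -P/(2*P) = -1/2*1 = -1/2)
s(c) = 3/2 (s(c) = 2 - 1/2 = 3/2)
153*(-150) + s(-4) = 153*(-150) + 3/2 = -22950 + 3/2 = -45897/2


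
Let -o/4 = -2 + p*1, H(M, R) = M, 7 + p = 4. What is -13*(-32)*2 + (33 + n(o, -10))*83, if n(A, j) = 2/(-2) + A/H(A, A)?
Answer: 3571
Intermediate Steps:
p = -3 (p = -7 + 4 = -3)
o = 20 (o = -4*(-2 - 3*1) = -4*(-2 - 3) = -4*(-5) = 20)
n(A, j) = 0 (n(A, j) = 2/(-2) + A/A = 2*(-½) + 1 = -1 + 1 = 0)
-13*(-32)*2 + (33 + n(o, -10))*83 = -13*(-32)*2 + (33 + 0)*83 = 416*2 + 33*83 = 832 + 2739 = 3571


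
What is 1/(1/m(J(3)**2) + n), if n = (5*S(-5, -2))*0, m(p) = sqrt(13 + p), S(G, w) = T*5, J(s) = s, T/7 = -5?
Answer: sqrt(22) ≈ 4.6904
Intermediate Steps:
T = -35 (T = 7*(-5) = -35)
S(G, w) = -175 (S(G, w) = -35*5 = -175)
n = 0 (n = (5*(-175))*0 = -875*0 = 0)
1/(1/m(J(3)**2) + n) = 1/(1/(sqrt(13 + 3**2)) + 0) = 1/(1/(sqrt(13 + 9)) + 0) = 1/(1/(sqrt(22)) + 0) = 1/(sqrt(22)/22 + 0) = 1/(sqrt(22)/22) = sqrt(22)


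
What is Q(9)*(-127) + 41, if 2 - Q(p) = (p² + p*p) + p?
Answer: 21504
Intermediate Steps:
Q(p) = 2 - p - 2*p² (Q(p) = 2 - ((p² + p*p) + p) = 2 - ((p² + p²) + p) = 2 - (2*p² + p) = 2 - (p + 2*p²) = 2 + (-p - 2*p²) = 2 - p - 2*p²)
Q(9)*(-127) + 41 = (2 - 1*9 - 2*9²)*(-127) + 41 = (2 - 9 - 2*81)*(-127) + 41 = (2 - 9 - 162)*(-127) + 41 = -169*(-127) + 41 = 21463 + 41 = 21504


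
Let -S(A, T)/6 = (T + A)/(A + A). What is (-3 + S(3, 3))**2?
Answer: 81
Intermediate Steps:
S(A, T) = -3*(A + T)/A (S(A, T) = -6*(T + A)/(A + A) = -6*(A + T)/(2*A) = -6*(A + T)*1/(2*A) = -3*(A + T)/A)
(-3 + S(3, 3))**2 = (-3 + (-3 - 3*3/3))**2 = (-3 + (-3 - 3*3*1/3))**2 = (-3 + (-3 - 3))**2 = (-3 - 6)**2 = (-9)**2 = 81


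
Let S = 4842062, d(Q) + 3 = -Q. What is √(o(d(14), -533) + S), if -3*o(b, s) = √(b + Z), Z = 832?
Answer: √(43578558 - 3*√815)/3 ≈ 2200.5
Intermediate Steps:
d(Q) = -3 - Q
o(b, s) = -√(832 + b)/3 (o(b, s) = -√(b + 832)/3 = -√(832 + b)/3)
√(o(d(14), -533) + S) = √(-√(832 + (-3 - 1*14))/3 + 4842062) = √(-√(832 + (-3 - 14))/3 + 4842062) = √(-√(832 - 17)/3 + 4842062) = √(-√815/3 + 4842062) = √(4842062 - √815/3)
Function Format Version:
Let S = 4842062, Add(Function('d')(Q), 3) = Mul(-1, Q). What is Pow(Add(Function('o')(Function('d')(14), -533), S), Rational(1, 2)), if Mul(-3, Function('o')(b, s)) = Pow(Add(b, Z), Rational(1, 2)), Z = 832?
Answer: Mul(Rational(1, 3), Pow(Add(43578558, Mul(-3, Pow(815, Rational(1, 2)))), Rational(1, 2))) ≈ 2200.5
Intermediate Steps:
Function('d')(Q) = Add(-3, Mul(-1, Q))
Function('o')(b, s) = Mul(Rational(-1, 3), Pow(Add(832, b), Rational(1, 2))) (Function('o')(b, s) = Mul(Rational(-1, 3), Pow(Add(b, 832), Rational(1, 2))) = Mul(Rational(-1, 3), Pow(Add(832, b), Rational(1, 2))))
Pow(Add(Function('o')(Function('d')(14), -533), S), Rational(1, 2)) = Pow(Add(Mul(Rational(-1, 3), Pow(Add(832, Add(-3, Mul(-1, 14))), Rational(1, 2))), 4842062), Rational(1, 2)) = Pow(Add(Mul(Rational(-1, 3), Pow(Add(832, Add(-3, -14)), Rational(1, 2))), 4842062), Rational(1, 2)) = Pow(Add(Mul(Rational(-1, 3), Pow(Add(832, -17), Rational(1, 2))), 4842062), Rational(1, 2)) = Pow(Add(Mul(Rational(-1, 3), Pow(815, Rational(1, 2))), 4842062), Rational(1, 2)) = Pow(Add(4842062, Mul(Rational(-1, 3), Pow(815, Rational(1, 2)))), Rational(1, 2))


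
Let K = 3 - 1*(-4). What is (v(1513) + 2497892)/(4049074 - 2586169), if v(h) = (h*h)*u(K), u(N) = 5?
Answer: 13943737/1462905 ≈ 9.5315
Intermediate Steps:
K = 7 (K = 3 + 4 = 7)
v(h) = 5*h² (v(h) = (h*h)*5 = h²*5 = 5*h²)
(v(1513) + 2497892)/(4049074 - 2586169) = (5*1513² + 2497892)/(4049074 - 2586169) = (5*2289169 + 2497892)/1462905 = (11445845 + 2497892)*(1/1462905) = 13943737*(1/1462905) = 13943737/1462905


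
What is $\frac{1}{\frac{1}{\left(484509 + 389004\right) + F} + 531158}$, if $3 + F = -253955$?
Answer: $\frac{619555}{329081594691} \approx 1.8827 \cdot 10^{-6}$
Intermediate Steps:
$F = -253958$ ($F = -3 - 253955 = -253958$)
$\frac{1}{\frac{1}{\left(484509 + 389004\right) + F} + 531158} = \frac{1}{\frac{1}{\left(484509 + 389004\right) - 253958} + 531158} = \frac{1}{\frac{1}{873513 - 253958} + 531158} = \frac{1}{\frac{1}{619555} + 531158} = \frac{1}{\frac{329081594691}{619555}} = \frac{619555}{329081594691}$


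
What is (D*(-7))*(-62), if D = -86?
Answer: -37324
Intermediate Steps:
(D*(-7))*(-62) = -86*(-7)*(-62) = 602*(-62) = -37324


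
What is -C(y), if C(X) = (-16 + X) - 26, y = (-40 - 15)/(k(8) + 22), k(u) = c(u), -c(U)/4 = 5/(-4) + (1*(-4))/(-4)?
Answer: 1021/23 ≈ 44.391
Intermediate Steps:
c(U) = 1 (c(U) = -4*(5/(-4) + (1*(-4))/(-4)) = -4*(5*(-1/4) - 4*(-1/4)) = -4*(-5/4 + 1) = -4*(-1/4) = 1)
k(u) = 1
y = -55/23 (y = (-40 - 15)/(1 + 22) = -55/23 ≈ -2.3913)
C(X) = -42 + X
-C(y) = -(-42 - 55/23) = -1*(-1021/23) = 1021/23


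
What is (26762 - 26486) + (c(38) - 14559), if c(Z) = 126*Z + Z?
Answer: -9457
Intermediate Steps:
c(Z) = 127*Z
(26762 - 26486) + (c(38) - 14559) = (26762 - 26486) + (127*38 - 14559) = 276 + (4826 - 14559) = 276 - 9733 = -9457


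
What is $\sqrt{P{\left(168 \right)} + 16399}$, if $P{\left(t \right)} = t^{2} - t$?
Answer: $\sqrt{44455} \approx 210.84$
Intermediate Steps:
$\sqrt{P{\left(168 \right)} + 16399} = \sqrt{168 \left(-1 + 168\right) + 16399} = \sqrt{168 \cdot 167 + 16399} = \sqrt{28056 + 16399} = \sqrt{44455}$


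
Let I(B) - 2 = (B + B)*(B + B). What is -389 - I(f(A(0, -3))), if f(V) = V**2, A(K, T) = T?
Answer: -715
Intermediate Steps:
I(B) = 2 + 4*B**2 (I(B) = 2 + (B + B)*(B + B) = 2 + (2*B)*(2*B) = 2 + 4*B**2)
-389 - I(f(A(0, -3))) = -389 - (2 + 4*((-3)**2)**2) = -389 - (2 + 4*9**2) = -389 - (2 + 4*81) = -389 - (2 + 324) = -389 - 1*326 = -389 - 326 = -715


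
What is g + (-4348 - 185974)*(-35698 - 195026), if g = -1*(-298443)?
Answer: 43912151571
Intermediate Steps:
g = 298443
g + (-4348 - 185974)*(-35698 - 195026) = 298443 + (-4348 - 185974)*(-35698 - 195026) = 298443 - 190322*(-230724) = 298443 + 43911853128 = 43912151571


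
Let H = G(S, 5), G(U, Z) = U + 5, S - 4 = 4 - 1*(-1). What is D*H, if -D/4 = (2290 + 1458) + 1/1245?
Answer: -261310616/1245 ≈ -2.0989e+5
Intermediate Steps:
S = 9 (S = 4 + (4 - 1*(-1)) = 4 + (4 + 1) = 4 + 5 = 9)
G(U, Z) = 5 + U
H = 14 (H = 5 + 9 = 14)
D = -18665044/1245 (D = -4*((2290 + 1458) + 1/1245) = -4*(3748 + 1/1245) = -4*4666261/1245 = -18665044/1245 ≈ -14992.)
D*H = -18665044/1245*14 = -261310616/1245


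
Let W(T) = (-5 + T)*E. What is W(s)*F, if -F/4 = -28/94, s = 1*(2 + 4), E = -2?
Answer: -112/47 ≈ -2.3830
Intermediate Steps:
s = 6 (s = 1*6 = 6)
W(T) = 10 - 2*T (W(T) = (-5 + T)*(-2) = 10 - 2*T)
F = 56/47 (F = -(-112)/94 = -4*(-14/47) = 56/47 ≈ 1.1915)
W(s)*F = (10 - 2*6)*(56/47) = (10 - 12)*(56/47) = -2*56/47 = -112/47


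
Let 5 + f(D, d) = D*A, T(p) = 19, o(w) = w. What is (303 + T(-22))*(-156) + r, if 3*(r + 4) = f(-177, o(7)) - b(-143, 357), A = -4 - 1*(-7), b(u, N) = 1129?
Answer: -50791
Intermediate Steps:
A = 3 (A = -4 + 7 = 3)
f(D, d) = -5 + 3*D (f(D, d) = -5 + D*3 = -5 + 3*D)
r = -559 (r = -4 + ((-5 + 3*(-177)) - 1*1129)/3 = -4 + ((-5 - 531) - 1129)/3 = -4 + (-536 - 1129)/3 = -4 + (1/3)*(-1665) = -4 - 555 = -559)
(303 + T(-22))*(-156) + r = (303 + 19)*(-156) - 559 = 322*(-156) - 559 = -50232 - 559 = -50791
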